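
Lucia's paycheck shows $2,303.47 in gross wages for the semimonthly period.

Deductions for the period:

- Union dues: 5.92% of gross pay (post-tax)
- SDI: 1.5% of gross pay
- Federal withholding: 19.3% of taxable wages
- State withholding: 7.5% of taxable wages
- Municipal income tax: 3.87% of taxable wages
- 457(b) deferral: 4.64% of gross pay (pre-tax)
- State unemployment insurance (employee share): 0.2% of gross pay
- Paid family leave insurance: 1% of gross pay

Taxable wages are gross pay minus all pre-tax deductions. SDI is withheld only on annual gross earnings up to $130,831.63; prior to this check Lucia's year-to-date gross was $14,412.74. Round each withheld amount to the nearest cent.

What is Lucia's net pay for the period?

457(b) deferral: $2,303.47 × 0.0464 = $106.88
Taxable wages = $2,303.47 − $106.88 = $2,196.59
Municipal income tax: $2,196.59 × 0.0387 = $85.01
State withholding: $2,196.59 × 0.075 = $164.74
Federal withholding: $2,196.59 × 0.193 = $423.94
Paid family leave insurance: $2,303.47 × 0.01 = $23.03
State unemployment insurance (employee share): $2,303.47 × 0.002 = $4.61
SDI: cap not yet reached, full $2,303.47 is subject → $2,303.47 × 0.015 = $34.55
Union dues: $2,303.47 × 0.0592 = $136.37
Total deductions = $106.88 + $85.01 + $164.74 + $423.94 + $23.03 + $4.61 + $34.55 + $136.37 = $979.13
Net pay = $2,303.47 − $979.13 = $1,324.34

$1,324.34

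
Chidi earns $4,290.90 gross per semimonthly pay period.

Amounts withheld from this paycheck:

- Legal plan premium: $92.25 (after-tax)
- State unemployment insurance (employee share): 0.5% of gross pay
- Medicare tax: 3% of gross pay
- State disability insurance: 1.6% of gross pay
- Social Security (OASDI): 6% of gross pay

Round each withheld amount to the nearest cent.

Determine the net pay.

State disability insurance: $4,290.90 × 0.016 = $68.65
State unemployment insurance (employee share): $4,290.90 × 0.005 = $21.45
Medicare tax: $4,290.90 × 0.03 = $128.73
Social Security (OASDI): $4,290.90 × 0.06 = $257.45
Legal plan premium: $92.25
Total deductions = $68.65 + $21.45 + $128.73 + $257.45 + $92.25 = $568.53
Net pay = $4,290.90 − $568.53 = $3,722.37

$3,722.37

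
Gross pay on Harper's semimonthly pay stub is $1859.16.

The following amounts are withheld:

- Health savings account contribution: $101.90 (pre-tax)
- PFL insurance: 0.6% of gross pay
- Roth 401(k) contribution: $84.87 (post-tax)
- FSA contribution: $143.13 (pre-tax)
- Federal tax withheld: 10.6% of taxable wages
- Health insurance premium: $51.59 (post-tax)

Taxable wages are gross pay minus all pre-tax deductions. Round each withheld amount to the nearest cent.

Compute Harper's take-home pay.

$1295.42

FSA contribution: $143.13
Health savings account contribution: $101.90
Pre-tax total = $143.13 + $101.90 = $245.03
Taxable wages = $1859.16 − $245.03 = $1614.13
Federal tax withheld: $1614.13 × 0.106 = $171.10
PFL insurance: $1859.16 × 0.006 = $11.15
Roth 401(k) contribution: $84.87
Health insurance premium: $51.59
Total deductions = $143.13 + $101.90 + $171.10 + $11.15 + $84.87 + $51.59 = $563.74
Net pay = $1859.16 − $563.74 = $1295.42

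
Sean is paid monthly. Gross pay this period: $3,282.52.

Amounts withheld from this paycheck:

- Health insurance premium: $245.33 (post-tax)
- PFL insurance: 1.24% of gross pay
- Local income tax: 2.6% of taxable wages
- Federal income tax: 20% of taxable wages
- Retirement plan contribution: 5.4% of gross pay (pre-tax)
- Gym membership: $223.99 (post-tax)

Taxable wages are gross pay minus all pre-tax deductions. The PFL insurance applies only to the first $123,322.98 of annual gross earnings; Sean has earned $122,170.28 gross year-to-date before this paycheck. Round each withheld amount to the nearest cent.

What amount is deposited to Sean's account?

Retirement plan contribution: $3,282.52 × 0.054 = $177.26
Taxable wages = $3,282.52 − $177.26 = $3,105.26
Federal income tax: $3,105.26 × 0.2 = $621.05
Local income tax: $3,105.26 × 0.026 = $80.74
PFL insurance: only $123,322.98 − $122,170.28 = $1,152.70 of this check is subject → $1,152.70 × 0.0124 = $14.29
Health insurance premium: $245.33
Gym membership: $223.99
Total deductions = $177.26 + $621.05 + $80.74 + $14.29 + $245.33 + $223.99 = $1,362.66
Net pay = $3,282.52 − $1,362.66 = $1,919.86

$1,919.86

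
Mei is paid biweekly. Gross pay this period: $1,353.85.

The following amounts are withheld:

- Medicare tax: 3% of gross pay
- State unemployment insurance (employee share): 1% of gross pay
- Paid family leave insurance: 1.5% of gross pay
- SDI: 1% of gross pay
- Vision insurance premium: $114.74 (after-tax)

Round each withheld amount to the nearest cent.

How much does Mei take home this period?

State unemployment insurance (employee share): $1,353.85 × 0.01 = $13.54
Paid family leave insurance: $1,353.85 × 0.015 = $20.31
Medicare tax: $1,353.85 × 0.03 = $40.62
SDI: $1,353.85 × 0.01 = $13.54
Vision insurance premium: $114.74
Total deductions = $13.54 + $20.31 + $40.62 + $13.54 + $114.74 = $202.75
Net pay = $1,353.85 − $202.75 = $1,151.10

$1,151.10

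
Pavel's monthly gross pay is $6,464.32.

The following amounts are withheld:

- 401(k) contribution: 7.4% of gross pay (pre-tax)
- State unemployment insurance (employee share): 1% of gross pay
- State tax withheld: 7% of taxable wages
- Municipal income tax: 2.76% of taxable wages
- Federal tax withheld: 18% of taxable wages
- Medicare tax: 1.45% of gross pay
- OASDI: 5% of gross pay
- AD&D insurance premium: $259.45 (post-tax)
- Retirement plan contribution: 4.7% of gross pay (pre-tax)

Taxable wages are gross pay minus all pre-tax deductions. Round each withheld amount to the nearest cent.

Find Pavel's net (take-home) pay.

Retirement plan contribution: $6,464.32 × 0.047 = $303.82
401(k) contribution: $6,464.32 × 0.074 = $478.36
Pre-tax total = $303.82 + $478.36 = $782.18
Taxable wages = $6,464.32 − $782.18 = $5,682.14
State tax withheld: $5,682.14 × 0.07 = $397.75
Federal tax withheld: $5,682.14 × 0.18 = $1,022.79
Municipal income tax: $5,682.14 × 0.0276 = $156.83
OASDI: $6,464.32 × 0.05 = $323.22
Medicare tax: $6,464.32 × 0.0145 = $93.73
State unemployment insurance (employee share): $6,464.32 × 0.01 = $64.64
AD&D insurance premium: $259.45
Total deductions = $303.82 + $478.36 + $397.75 + $1,022.79 + $156.83 + $323.22 + $93.73 + $64.64 + $259.45 = $3,100.59
Net pay = $6,464.32 − $3,100.59 = $3,363.73

$3,363.73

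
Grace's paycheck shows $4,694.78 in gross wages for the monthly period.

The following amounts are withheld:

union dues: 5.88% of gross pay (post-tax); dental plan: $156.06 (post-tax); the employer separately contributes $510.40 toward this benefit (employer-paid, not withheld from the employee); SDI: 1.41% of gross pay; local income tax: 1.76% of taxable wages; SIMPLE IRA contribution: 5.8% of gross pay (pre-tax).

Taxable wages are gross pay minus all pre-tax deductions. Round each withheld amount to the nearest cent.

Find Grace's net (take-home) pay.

SIMPLE IRA contribution: $4,694.78 × 0.058 = $272.30
Taxable wages = $4,694.78 − $272.30 = $4,422.48
Local income tax: $4,422.48 × 0.0176 = $77.84
SDI: $4,694.78 × 0.0141 = $66.20
Dental plan: $156.06
Union dues: $4,694.78 × 0.0588 = $276.05
(Employer's $510.40 toward dental plan is not withheld from the employee.)
Total deductions = $272.30 + $77.84 + $66.20 + $156.06 + $276.05 = $848.45
Net pay = $4,694.78 − $848.45 = $3,846.33

$3,846.33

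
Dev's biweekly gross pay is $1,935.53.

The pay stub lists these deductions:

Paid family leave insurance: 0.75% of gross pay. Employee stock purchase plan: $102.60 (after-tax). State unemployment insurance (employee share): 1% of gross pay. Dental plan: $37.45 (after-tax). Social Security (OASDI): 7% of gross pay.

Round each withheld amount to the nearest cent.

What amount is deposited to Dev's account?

Social Security (OASDI): $1,935.53 × 0.07 = $135.49
State unemployment insurance (employee share): $1,935.53 × 0.01 = $19.36
Paid family leave insurance: $1,935.53 × 0.0075 = $14.52
Dental plan: $37.45
Employee stock purchase plan: $102.60
Total deductions = $135.49 + $19.36 + $14.52 + $37.45 + $102.60 = $309.42
Net pay = $1,935.53 − $309.42 = $1,626.11

$1,626.11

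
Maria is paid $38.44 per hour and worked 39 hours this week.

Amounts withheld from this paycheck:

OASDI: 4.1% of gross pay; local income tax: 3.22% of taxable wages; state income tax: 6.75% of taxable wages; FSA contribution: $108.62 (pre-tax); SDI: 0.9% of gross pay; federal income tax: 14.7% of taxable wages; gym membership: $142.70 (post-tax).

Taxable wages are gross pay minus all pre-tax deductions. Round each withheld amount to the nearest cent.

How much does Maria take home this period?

Gross pay: 39 × $38.44 = $1,499.16
FSA contribution: $108.62
Taxable wages = $1,499.16 − $108.62 = $1,390.54
Local income tax: $1,390.54 × 0.0322 = $44.78
Federal income tax: $1,390.54 × 0.147 = $204.41
State income tax: $1,390.54 × 0.0675 = $93.86
SDI: $1,499.16 × 0.009 = $13.49
OASDI: $1,499.16 × 0.041 = $61.47
Gym membership: $142.70
Total deductions = $108.62 + $44.78 + $204.41 + $93.86 + $13.49 + $61.47 + $142.70 = $669.33
Net pay = $1,499.16 − $669.33 = $829.83

$829.83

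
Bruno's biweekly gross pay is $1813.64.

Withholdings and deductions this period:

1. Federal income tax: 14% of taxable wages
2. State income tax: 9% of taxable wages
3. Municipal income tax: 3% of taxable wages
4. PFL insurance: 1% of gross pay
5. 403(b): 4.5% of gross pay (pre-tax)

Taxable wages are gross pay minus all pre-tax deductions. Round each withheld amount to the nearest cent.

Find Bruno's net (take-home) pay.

$1263.57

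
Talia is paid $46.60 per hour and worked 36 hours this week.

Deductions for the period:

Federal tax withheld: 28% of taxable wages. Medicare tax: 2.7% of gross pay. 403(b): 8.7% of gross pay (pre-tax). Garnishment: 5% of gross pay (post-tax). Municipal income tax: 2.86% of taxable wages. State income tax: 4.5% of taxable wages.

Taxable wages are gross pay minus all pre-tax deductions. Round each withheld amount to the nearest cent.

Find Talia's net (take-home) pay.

$860.88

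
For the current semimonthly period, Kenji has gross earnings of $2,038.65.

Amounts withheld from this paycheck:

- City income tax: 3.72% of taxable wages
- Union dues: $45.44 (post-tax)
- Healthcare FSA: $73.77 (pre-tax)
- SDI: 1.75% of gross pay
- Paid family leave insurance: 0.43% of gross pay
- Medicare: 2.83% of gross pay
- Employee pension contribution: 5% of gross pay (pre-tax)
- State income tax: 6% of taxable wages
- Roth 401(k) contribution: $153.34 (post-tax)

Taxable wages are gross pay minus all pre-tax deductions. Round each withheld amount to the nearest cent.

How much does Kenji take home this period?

Employee pension contribution: $2,038.65 × 0.05 = $101.93
Healthcare FSA: $73.77
Pre-tax total = $101.93 + $73.77 = $175.70
Taxable wages = $2,038.65 − $175.70 = $1,862.95
City income tax: $1,862.95 × 0.0372 = $69.30
State income tax: $1,862.95 × 0.06 = $111.78
Medicare: $2,038.65 × 0.0283 = $57.69
SDI: $2,038.65 × 0.0175 = $35.68
Paid family leave insurance: $2,038.65 × 0.0043 = $8.77
Union dues: $45.44
Roth 401(k) contribution: $153.34
Total deductions = $101.93 + $73.77 + $69.30 + $111.78 + $57.69 + $35.68 + $8.77 + $45.44 + $153.34 = $657.70
Net pay = $2,038.65 − $657.70 = $1,380.95

$1,380.95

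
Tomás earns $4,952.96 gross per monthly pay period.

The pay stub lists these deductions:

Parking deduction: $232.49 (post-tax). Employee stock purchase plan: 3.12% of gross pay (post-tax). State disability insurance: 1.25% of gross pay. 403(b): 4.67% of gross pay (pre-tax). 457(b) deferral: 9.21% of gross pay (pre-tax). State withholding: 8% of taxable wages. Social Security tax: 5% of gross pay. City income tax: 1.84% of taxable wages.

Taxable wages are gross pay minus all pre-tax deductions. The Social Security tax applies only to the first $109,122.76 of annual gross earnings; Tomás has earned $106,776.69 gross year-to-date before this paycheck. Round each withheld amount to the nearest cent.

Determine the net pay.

$3,279.53

457(b) deferral: $4,952.96 × 0.0921 = $456.17
403(b): $4,952.96 × 0.0467 = $231.30
Pre-tax total = $456.17 + $231.30 = $687.47
Taxable wages = $4,952.96 − $687.47 = $4,265.49
City income tax: $4,265.49 × 0.0184 = $78.49
State withholding: $4,265.49 × 0.08 = $341.24
State disability insurance: $4,952.96 × 0.0125 = $61.91
Social Security tax: only $109,122.76 − $106,776.69 = $2,346.07 of this check is subject → $2,346.07 × 0.05 = $117.30
Parking deduction: $232.49
Employee stock purchase plan: $4,952.96 × 0.0312 = $154.53
Total deductions = $456.17 + $231.30 + $78.49 + $341.24 + $61.91 + $117.30 + $232.49 + $154.53 = $1,673.43
Net pay = $4,952.96 − $1,673.43 = $3,279.53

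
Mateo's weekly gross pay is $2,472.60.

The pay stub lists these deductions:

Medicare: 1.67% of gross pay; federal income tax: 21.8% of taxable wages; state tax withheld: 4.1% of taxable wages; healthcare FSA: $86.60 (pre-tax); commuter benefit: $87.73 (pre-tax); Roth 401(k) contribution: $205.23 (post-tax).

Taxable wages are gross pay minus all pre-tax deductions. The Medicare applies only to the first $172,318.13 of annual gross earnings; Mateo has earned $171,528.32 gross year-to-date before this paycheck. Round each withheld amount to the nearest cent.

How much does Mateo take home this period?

$1,484.60

Healthcare FSA: $86.60
Commuter benefit: $87.73
Pre-tax total = $86.60 + $87.73 = $174.33
Taxable wages = $2,472.60 − $174.33 = $2,298.27
State tax withheld: $2,298.27 × 0.041 = $94.23
Federal income tax: $2,298.27 × 0.218 = $501.02
Medicare: only $172,318.13 − $171,528.32 = $789.81 of this check is subject → $789.81 × 0.0167 = $13.19
Roth 401(k) contribution: $205.23
Total deductions = $86.60 + $87.73 + $94.23 + $501.02 + $13.19 + $205.23 = $988.00
Net pay = $2,472.60 − $988.00 = $1,484.60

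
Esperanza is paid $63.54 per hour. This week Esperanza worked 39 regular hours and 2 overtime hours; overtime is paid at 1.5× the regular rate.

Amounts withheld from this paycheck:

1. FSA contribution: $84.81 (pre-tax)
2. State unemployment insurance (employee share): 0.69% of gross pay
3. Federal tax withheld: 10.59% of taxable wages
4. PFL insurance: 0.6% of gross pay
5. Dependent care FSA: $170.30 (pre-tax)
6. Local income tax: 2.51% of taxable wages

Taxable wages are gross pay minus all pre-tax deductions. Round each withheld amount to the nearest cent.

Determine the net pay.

Regular pay: 39 × $63.54 = $2,478.06
Overtime pay: 2 × $63.54 × 1.5 = $190.62
Gross pay = $2,478.06 + $190.62 = $2,668.68
FSA contribution: $84.81
Dependent care FSA: $170.30
Pre-tax total = $84.81 + $170.30 = $255.11
Taxable wages = $2,668.68 − $255.11 = $2,413.57
Federal tax withheld: $2,413.57 × 0.1059 = $255.60
Local income tax: $2,413.57 × 0.0251 = $60.58
PFL insurance: $2,668.68 × 0.006 = $16.01
State unemployment insurance (employee share): $2,668.68 × 0.0069 = $18.41
Total deductions = $84.81 + $170.30 + $255.60 + $60.58 + $16.01 + $18.41 = $605.71
Net pay = $2,668.68 − $605.71 = $2,062.97

$2,062.97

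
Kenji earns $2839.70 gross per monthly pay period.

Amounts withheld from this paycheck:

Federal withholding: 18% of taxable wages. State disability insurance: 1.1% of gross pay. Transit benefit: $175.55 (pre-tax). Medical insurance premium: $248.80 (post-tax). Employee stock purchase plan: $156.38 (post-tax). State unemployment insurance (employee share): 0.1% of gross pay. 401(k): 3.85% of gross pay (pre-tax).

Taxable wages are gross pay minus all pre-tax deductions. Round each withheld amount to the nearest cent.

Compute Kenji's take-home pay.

401(k): $2839.70 × 0.0385 = $109.33
Transit benefit: $175.55
Pre-tax total = $109.33 + $175.55 = $284.88
Taxable wages = $2839.70 − $284.88 = $2554.82
Federal withholding: $2554.82 × 0.18 = $459.87
State disability insurance: $2839.70 × 0.011 = $31.24
State unemployment insurance (employee share): $2839.70 × 0.001 = $2.84
Medical insurance premium: $248.80
Employee stock purchase plan: $156.38
Total deductions = $109.33 + $175.55 + $459.87 + $31.24 + $2.84 + $248.80 + $156.38 = $1184.01
Net pay = $2839.70 − $1184.01 = $1655.69

$1655.69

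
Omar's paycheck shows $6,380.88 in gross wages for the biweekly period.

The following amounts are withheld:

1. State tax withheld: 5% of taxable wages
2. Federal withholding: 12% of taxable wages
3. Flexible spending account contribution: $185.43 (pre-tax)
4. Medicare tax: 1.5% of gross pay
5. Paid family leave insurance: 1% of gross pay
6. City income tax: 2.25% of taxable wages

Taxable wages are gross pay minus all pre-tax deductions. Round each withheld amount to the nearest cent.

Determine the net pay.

$4,843.31

Flexible spending account contribution: $185.43
Taxable wages = $6,380.88 − $185.43 = $6,195.45
State tax withheld: $6,195.45 × 0.05 = $309.77
City income tax: $6,195.45 × 0.0225 = $139.40
Federal withholding: $6,195.45 × 0.12 = $743.45
Paid family leave insurance: $6,380.88 × 0.01 = $63.81
Medicare tax: $6,380.88 × 0.015 = $95.71
Total deductions = $185.43 + $309.77 + $139.40 + $743.45 + $63.81 + $95.71 = $1,537.57
Net pay = $6,380.88 − $1,537.57 = $4,843.31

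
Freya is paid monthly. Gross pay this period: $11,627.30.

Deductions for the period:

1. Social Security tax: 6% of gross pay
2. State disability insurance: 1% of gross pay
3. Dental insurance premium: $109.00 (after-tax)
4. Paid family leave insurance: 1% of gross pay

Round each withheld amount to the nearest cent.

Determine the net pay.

$10,588.12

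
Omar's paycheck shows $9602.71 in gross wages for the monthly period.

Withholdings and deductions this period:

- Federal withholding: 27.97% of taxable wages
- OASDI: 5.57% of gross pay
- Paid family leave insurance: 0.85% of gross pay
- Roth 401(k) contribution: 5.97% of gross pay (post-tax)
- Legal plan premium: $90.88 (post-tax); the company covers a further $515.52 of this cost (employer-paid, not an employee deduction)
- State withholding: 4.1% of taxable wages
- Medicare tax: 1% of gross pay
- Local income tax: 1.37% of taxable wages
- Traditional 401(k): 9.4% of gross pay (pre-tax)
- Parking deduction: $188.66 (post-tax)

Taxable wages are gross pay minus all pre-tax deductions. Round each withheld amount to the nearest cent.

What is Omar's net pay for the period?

$4225.42

Traditional 401(k): $9602.71 × 0.094 = $902.65
Taxable wages = $9602.71 − $902.65 = $8700.06
Federal withholding: $8700.06 × 0.2797 = $2433.41
Local income tax: $8700.06 × 0.0137 = $119.19
State withholding: $8700.06 × 0.041 = $356.70
OASDI: $9602.71 × 0.0557 = $534.87
Medicare tax: $9602.71 × 0.01 = $96.03
Paid family leave insurance: $9602.71 × 0.0085 = $81.62
Parking deduction: $188.66
Legal plan premium: $90.88
Roth 401(k) contribution: $9602.71 × 0.0597 = $573.28
(Employer's $515.52 toward legal plan premium is not withheld from the employee.)
Total deductions = $902.65 + $2433.41 + $119.19 + $356.70 + $534.87 + $96.03 + $81.62 + $188.66 + $90.88 + $573.28 = $5377.29
Net pay = $9602.71 − $5377.29 = $4225.42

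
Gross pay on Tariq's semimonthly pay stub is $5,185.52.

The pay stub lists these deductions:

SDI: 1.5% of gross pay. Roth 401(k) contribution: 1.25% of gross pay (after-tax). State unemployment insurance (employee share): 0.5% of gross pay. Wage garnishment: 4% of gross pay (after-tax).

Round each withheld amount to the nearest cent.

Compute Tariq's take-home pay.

$4,809.57

State unemployment insurance (employee share): $5,185.52 × 0.005 = $25.93
SDI: $5,185.52 × 0.015 = $77.78
Wage garnishment: $5,185.52 × 0.04 = $207.42
Roth 401(k) contribution: $5,185.52 × 0.0125 = $64.82
Total deductions = $25.93 + $77.78 + $207.42 + $64.82 = $375.95
Net pay = $5,185.52 − $375.95 = $4,809.57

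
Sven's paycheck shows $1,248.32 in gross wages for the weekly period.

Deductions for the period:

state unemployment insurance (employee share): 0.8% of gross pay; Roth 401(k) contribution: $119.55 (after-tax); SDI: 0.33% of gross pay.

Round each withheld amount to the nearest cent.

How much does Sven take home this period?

$1,114.66

SDI: $1,248.32 × 0.0033 = $4.12
State unemployment insurance (employee share): $1,248.32 × 0.008 = $9.99
Roth 401(k) contribution: $119.55
Total deductions = $4.12 + $9.99 + $119.55 = $133.66
Net pay = $1,248.32 − $133.66 = $1,114.66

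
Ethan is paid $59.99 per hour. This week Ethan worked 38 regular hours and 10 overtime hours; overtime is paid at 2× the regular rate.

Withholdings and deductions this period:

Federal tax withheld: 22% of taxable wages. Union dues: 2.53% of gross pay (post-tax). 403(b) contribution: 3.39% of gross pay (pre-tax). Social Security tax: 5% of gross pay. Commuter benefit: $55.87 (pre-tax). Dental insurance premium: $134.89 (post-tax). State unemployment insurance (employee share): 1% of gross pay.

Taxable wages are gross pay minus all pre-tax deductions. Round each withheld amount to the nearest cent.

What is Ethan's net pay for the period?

Regular pay: 38 × $59.99 = $2,279.62
Overtime pay: 10 × $59.99 × 2 = $1,199.80
Gross pay = $2,279.62 + $1,199.80 = $3,479.42
Commuter benefit: $55.87
403(b) contribution: $3,479.42 × 0.0339 = $117.95
Pre-tax total = $55.87 + $117.95 = $173.82
Taxable wages = $3,479.42 − $173.82 = $3,305.60
Federal tax withheld: $3,305.60 × 0.22 = $727.23
Social Security tax: $3,479.42 × 0.05 = $173.97
State unemployment insurance (employee share): $3,479.42 × 0.01 = $34.79
Dental insurance premium: $134.89
Union dues: $3,479.42 × 0.0253 = $88.03
Total deductions = $55.87 + $117.95 + $727.23 + $173.97 + $34.79 + $134.89 + $88.03 = $1,332.73
Net pay = $3,479.42 − $1,332.73 = $2,146.69

$2,146.69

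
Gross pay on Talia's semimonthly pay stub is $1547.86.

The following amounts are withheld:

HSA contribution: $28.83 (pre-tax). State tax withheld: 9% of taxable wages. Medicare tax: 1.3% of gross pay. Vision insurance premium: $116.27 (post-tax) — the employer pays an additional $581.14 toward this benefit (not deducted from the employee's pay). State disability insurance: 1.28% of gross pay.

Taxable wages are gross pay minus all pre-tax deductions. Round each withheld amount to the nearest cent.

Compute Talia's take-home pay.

$1226.12

HSA contribution: $28.83
Taxable wages = $1547.86 − $28.83 = $1519.03
State tax withheld: $1519.03 × 0.09 = $136.71
State disability insurance: $1547.86 × 0.0128 = $19.81
Medicare tax: $1547.86 × 0.013 = $20.12
Vision insurance premium: $116.27
(Employer's $581.14 toward vision insurance premium is not withheld from the employee.)
Total deductions = $28.83 + $136.71 + $19.81 + $20.12 + $116.27 = $321.74
Net pay = $1547.86 − $321.74 = $1226.12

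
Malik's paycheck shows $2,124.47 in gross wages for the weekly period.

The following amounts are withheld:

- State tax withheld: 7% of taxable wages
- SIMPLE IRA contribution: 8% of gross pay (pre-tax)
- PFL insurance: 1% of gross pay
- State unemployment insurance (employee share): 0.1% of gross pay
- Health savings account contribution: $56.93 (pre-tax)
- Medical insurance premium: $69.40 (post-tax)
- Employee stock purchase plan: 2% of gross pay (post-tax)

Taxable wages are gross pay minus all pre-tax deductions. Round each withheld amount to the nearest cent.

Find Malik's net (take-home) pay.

SIMPLE IRA contribution: $2,124.47 × 0.08 = $169.96
Health savings account contribution: $56.93
Pre-tax total = $169.96 + $56.93 = $226.89
Taxable wages = $2,124.47 − $226.89 = $1,897.58
State tax withheld: $1,897.58 × 0.07 = $132.83
State unemployment insurance (employee share): $2,124.47 × 0.001 = $2.12
PFL insurance: $2,124.47 × 0.01 = $21.24
Medical insurance premium: $69.40
Employee stock purchase plan: $2,124.47 × 0.02 = $42.49
Total deductions = $169.96 + $56.93 + $132.83 + $2.12 + $21.24 + $69.40 + $42.49 = $494.97
Net pay = $2,124.47 − $494.97 = $1,629.50

$1,629.50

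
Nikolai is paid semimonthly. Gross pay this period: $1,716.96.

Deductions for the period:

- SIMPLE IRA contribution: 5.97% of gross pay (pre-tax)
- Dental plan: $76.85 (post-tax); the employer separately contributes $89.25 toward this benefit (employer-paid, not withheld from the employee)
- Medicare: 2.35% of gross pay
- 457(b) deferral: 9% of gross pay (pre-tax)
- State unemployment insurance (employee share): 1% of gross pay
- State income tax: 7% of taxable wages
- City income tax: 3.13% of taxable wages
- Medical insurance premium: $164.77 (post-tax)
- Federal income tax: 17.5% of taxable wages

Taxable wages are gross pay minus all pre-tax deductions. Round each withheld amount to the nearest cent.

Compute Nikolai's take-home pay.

$757.40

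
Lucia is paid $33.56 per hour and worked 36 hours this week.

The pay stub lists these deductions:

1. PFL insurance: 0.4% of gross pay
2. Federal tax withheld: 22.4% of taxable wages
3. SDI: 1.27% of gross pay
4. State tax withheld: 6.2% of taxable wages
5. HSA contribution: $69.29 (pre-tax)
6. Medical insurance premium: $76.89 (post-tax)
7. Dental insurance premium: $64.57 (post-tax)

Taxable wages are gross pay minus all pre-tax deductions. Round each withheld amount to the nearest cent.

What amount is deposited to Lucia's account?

$651.52

Gross pay: 36 × $33.56 = $1208.16
HSA contribution: $69.29
Taxable wages = $1208.16 − $69.29 = $1138.87
State tax withheld: $1138.87 × 0.062 = $70.61
Federal tax withheld: $1138.87 × 0.224 = $255.11
SDI: $1208.16 × 0.0127 = $15.34
PFL insurance: $1208.16 × 0.004 = $4.83
Dental insurance premium: $64.57
Medical insurance premium: $76.89
Total deductions = $69.29 + $70.61 + $255.11 + $15.34 + $4.83 + $64.57 + $76.89 = $556.64
Net pay = $1208.16 − $556.64 = $651.52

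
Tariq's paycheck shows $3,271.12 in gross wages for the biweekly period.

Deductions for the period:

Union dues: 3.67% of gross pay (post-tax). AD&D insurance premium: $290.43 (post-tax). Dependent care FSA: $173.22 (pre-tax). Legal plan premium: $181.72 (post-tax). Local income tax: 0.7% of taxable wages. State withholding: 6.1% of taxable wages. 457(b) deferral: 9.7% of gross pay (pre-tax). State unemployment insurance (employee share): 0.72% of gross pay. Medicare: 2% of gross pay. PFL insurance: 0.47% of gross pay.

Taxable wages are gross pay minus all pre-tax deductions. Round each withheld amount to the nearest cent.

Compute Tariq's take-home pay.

$1,894.98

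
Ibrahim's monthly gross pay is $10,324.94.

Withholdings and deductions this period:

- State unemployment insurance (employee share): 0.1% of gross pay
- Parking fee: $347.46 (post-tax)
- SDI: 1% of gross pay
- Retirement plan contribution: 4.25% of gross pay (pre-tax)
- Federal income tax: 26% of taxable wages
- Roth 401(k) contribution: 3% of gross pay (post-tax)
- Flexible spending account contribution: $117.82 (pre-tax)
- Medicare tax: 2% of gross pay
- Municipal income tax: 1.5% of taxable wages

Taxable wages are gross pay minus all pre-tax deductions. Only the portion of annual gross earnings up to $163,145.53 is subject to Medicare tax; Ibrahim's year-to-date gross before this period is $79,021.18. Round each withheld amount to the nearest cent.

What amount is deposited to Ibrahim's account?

$6,104.75

Retirement plan contribution: $10,324.94 × 0.0425 = $438.81
Flexible spending account contribution: $117.82
Pre-tax total = $438.81 + $117.82 = $556.63
Taxable wages = $10,324.94 − $556.63 = $9,768.31
Municipal income tax: $9,768.31 × 0.015 = $146.52
Federal income tax: $9,768.31 × 0.26 = $2,539.76
Medicare tax: cap not yet reached, full $10,324.94 is subject → $10,324.94 × 0.02 = $206.50
State unemployment insurance (employee share): $10,324.94 × 0.001 = $10.32
SDI: $10,324.94 × 0.01 = $103.25
Roth 401(k) contribution: $10,324.94 × 0.03 = $309.75
Parking fee: $347.46
Total deductions = $438.81 + $117.82 + $146.52 + $2,539.76 + $206.50 + $10.32 + $103.25 + $309.75 + $347.46 = $4,220.19
Net pay = $10,324.94 − $4,220.19 = $6,104.75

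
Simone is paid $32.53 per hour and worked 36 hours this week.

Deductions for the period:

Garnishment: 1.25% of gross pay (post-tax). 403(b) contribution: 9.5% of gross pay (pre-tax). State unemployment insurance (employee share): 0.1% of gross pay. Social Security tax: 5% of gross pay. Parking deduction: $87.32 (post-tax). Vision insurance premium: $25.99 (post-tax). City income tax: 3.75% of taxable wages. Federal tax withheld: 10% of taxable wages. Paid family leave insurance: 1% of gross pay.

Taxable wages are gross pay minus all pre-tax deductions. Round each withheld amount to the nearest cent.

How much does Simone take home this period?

$714.73

Gross pay: 36 × $32.53 = $1,171.08
403(b) contribution: $1,171.08 × 0.095 = $111.25
Taxable wages = $1,171.08 − $111.25 = $1,059.83
City income tax: $1,059.83 × 0.0375 = $39.74
Federal tax withheld: $1,059.83 × 0.1 = $105.98
Social Security tax: $1,171.08 × 0.05 = $58.55
Paid family leave insurance: $1,171.08 × 0.01 = $11.71
State unemployment insurance (employee share): $1,171.08 × 0.001 = $1.17
Vision insurance premium: $25.99
Garnishment: $1,171.08 × 0.0125 = $14.64
Parking deduction: $87.32
Total deductions = $111.25 + $39.74 + $105.98 + $58.55 + $11.71 + $1.17 + $25.99 + $14.64 + $87.32 = $456.35
Net pay = $1,171.08 − $456.35 = $714.73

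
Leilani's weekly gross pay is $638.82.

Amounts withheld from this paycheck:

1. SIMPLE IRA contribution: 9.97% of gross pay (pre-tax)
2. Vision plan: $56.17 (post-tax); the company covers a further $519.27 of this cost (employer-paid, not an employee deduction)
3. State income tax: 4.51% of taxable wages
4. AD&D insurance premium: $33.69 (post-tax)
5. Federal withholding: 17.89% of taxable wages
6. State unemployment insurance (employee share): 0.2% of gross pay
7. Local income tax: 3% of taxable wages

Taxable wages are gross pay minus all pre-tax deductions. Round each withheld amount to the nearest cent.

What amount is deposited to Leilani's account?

SIMPLE IRA contribution: $638.82 × 0.0997 = $63.69
Taxable wages = $638.82 − $63.69 = $575.13
Local income tax: $575.13 × 0.03 = $17.25
State income tax: $575.13 × 0.0451 = $25.94
Federal withholding: $575.13 × 0.1789 = $102.89
State unemployment insurance (employee share): $638.82 × 0.002 = $1.28
Vision plan: $56.17
AD&D insurance premium: $33.69
(Employer's $519.27 toward vision plan is not withheld from the employee.)
Total deductions = $63.69 + $17.25 + $25.94 + $102.89 + $1.28 + $56.17 + $33.69 = $300.91
Net pay = $638.82 − $300.91 = $337.91

$337.91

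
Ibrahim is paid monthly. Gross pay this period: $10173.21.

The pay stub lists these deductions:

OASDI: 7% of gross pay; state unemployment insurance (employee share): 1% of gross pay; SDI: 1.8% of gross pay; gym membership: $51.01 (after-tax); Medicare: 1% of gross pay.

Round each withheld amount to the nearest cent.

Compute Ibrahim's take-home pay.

SDI: $10173.21 × 0.018 = $183.12
OASDI: $10173.21 × 0.07 = $712.12
State unemployment insurance (employee share): $10173.21 × 0.01 = $101.73
Medicare: $10173.21 × 0.01 = $101.73
Gym membership: $51.01
Total deductions = $183.12 + $712.12 + $101.73 + $101.73 + $51.01 = $1149.71
Net pay = $10173.21 − $1149.71 = $9023.50

$9023.50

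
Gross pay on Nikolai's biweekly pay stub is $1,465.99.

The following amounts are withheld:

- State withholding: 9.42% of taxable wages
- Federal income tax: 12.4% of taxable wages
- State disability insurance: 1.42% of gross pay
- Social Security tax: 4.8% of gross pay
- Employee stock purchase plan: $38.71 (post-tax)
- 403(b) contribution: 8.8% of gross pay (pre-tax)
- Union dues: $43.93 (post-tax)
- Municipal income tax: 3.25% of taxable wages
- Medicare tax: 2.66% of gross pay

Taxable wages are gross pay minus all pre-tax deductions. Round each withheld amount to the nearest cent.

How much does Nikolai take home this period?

$788.97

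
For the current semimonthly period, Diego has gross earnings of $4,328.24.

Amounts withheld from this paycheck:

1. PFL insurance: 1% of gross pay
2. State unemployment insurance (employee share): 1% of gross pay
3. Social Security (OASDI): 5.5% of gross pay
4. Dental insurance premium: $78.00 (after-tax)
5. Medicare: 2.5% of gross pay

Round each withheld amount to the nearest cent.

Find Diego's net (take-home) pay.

$3,817.42

PFL insurance: $4,328.24 × 0.01 = $43.28
Medicare: $4,328.24 × 0.025 = $108.21
Social Security (OASDI): $4,328.24 × 0.055 = $238.05
State unemployment insurance (employee share): $4,328.24 × 0.01 = $43.28
Dental insurance premium: $78.00
Total deductions = $43.28 + $108.21 + $238.05 + $43.28 + $78.00 = $510.82
Net pay = $4,328.24 − $510.82 = $3,817.42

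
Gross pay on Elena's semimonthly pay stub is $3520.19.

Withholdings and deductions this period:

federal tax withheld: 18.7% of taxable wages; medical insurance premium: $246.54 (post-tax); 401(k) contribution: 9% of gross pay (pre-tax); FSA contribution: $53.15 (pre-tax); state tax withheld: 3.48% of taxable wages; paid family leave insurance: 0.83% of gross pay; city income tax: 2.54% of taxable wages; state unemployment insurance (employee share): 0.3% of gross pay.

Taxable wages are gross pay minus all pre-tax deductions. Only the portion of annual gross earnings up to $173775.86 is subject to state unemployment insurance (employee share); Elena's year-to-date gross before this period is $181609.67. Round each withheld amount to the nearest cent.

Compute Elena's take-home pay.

$2095.72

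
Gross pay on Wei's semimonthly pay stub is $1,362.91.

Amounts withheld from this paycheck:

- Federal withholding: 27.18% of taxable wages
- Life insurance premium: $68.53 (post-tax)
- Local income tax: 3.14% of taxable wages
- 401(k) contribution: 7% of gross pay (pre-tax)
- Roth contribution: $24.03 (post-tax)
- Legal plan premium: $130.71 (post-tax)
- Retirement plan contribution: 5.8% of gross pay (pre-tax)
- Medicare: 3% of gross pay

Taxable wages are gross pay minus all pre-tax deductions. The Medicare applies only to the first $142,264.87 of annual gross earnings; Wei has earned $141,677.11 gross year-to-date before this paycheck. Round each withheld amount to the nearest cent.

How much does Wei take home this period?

401(k) contribution: $1,362.91 × 0.07 = $95.40
Retirement plan contribution: $1,362.91 × 0.058 = $79.05
Pre-tax total = $95.40 + $79.05 = $174.45
Taxable wages = $1,362.91 − $174.45 = $1,188.46
Federal withholding: $1,188.46 × 0.2718 = $323.02
Local income tax: $1,188.46 × 0.0314 = $37.32
Medicare: only $142,264.87 − $141,677.11 = $587.76 of this check is subject → $587.76 × 0.03 = $17.63
Legal plan premium: $130.71
Life insurance premium: $68.53
Roth contribution: $24.03
Total deductions = $95.40 + $79.05 + $323.02 + $37.32 + $17.63 + $130.71 + $68.53 + $24.03 = $775.69
Net pay = $1,362.91 − $775.69 = $587.22

$587.22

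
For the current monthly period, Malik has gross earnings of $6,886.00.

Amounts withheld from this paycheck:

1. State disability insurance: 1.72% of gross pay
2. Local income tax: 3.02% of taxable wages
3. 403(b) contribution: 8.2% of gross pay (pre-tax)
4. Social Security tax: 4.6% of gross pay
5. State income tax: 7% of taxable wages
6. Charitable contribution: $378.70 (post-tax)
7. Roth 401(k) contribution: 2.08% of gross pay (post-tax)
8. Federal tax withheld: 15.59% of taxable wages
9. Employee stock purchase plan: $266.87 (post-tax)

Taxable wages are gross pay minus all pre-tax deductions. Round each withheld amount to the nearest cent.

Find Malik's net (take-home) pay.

$3,478.46

403(b) contribution: $6,886.00 × 0.082 = $564.65
Taxable wages = $6,886.00 − $564.65 = $6,321.35
Local income tax: $6,321.35 × 0.0302 = $190.90
Federal tax withheld: $6,321.35 × 0.1559 = $985.50
State income tax: $6,321.35 × 0.07 = $442.49
State disability insurance: $6,886.00 × 0.0172 = $118.44
Social Security tax: $6,886.00 × 0.046 = $316.76
Charitable contribution: $378.70
Roth 401(k) contribution: $6,886.00 × 0.0208 = $143.23
Employee stock purchase plan: $266.87
Total deductions = $564.65 + $190.90 + $985.50 + $442.49 + $118.44 + $316.76 + $378.70 + $143.23 + $266.87 = $3,407.54
Net pay = $6,886.00 − $3,407.54 = $3,478.46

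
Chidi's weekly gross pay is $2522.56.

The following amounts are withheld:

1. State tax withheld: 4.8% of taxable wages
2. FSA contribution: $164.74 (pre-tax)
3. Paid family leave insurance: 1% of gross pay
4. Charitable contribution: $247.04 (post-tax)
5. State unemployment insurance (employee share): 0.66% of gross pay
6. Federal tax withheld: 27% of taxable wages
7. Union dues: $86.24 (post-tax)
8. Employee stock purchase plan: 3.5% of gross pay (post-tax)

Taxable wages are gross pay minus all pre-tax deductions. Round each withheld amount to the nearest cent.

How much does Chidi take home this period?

$1144.58

FSA contribution: $164.74
Taxable wages = $2522.56 − $164.74 = $2357.82
Federal tax withheld: $2357.82 × 0.27 = $636.61
State tax withheld: $2357.82 × 0.048 = $113.18
Paid family leave insurance: $2522.56 × 0.01 = $25.23
State unemployment insurance (employee share): $2522.56 × 0.0066 = $16.65
Union dues: $86.24
Charitable contribution: $247.04
Employee stock purchase plan: $2522.56 × 0.035 = $88.29
Total deductions = $164.74 + $636.61 + $113.18 + $25.23 + $16.65 + $86.24 + $247.04 + $88.29 = $1377.98
Net pay = $2522.56 − $1377.98 = $1144.58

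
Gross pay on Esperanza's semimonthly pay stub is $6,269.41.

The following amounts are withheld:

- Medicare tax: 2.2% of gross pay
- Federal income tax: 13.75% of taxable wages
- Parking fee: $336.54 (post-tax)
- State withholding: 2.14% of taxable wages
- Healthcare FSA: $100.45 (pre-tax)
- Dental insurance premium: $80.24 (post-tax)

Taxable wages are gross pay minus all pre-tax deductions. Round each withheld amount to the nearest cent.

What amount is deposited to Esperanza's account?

$4,634.00

Healthcare FSA: $100.45
Taxable wages = $6,269.41 − $100.45 = $6,168.96
State withholding: $6,168.96 × 0.0214 = $132.02
Federal income tax: $6,168.96 × 0.1375 = $848.23
Medicare tax: $6,269.41 × 0.022 = $137.93
Parking fee: $336.54
Dental insurance premium: $80.24
Total deductions = $100.45 + $132.02 + $848.23 + $137.93 + $336.54 + $80.24 = $1,635.41
Net pay = $6,269.41 − $1,635.41 = $4,634.00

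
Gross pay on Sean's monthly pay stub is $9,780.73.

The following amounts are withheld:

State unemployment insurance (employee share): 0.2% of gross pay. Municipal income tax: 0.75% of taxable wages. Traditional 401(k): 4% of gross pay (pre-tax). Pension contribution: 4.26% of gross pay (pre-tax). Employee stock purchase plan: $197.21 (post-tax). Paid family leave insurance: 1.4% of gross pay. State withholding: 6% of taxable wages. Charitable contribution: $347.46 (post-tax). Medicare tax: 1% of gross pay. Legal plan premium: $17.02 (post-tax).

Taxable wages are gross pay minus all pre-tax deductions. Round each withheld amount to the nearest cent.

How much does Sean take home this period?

$7,551.18

Pension contribution: $9,780.73 × 0.0426 = $416.66
Traditional 401(k): $9,780.73 × 0.04 = $391.23
Pre-tax total = $416.66 + $391.23 = $807.89
Taxable wages = $9,780.73 − $807.89 = $8,972.84
Municipal income tax: $8,972.84 × 0.0075 = $67.30
State withholding: $8,972.84 × 0.06 = $538.37
Medicare tax: $9,780.73 × 0.01 = $97.81
Paid family leave insurance: $9,780.73 × 0.014 = $136.93
State unemployment insurance (employee share): $9,780.73 × 0.002 = $19.56
Charitable contribution: $347.46
Employee stock purchase plan: $197.21
Legal plan premium: $17.02
Total deductions = $416.66 + $391.23 + $67.30 + $538.37 + $97.81 + $136.93 + $19.56 + $347.46 + $197.21 + $17.02 = $2,229.55
Net pay = $9,780.73 − $2,229.55 = $7,551.18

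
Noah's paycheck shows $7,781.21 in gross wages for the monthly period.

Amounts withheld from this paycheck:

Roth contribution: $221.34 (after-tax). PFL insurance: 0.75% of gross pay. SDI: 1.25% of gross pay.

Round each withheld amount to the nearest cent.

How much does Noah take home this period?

$7,404.24

SDI: $7,781.21 × 0.0125 = $97.27
PFL insurance: $7,781.21 × 0.0075 = $58.36
Roth contribution: $221.34
Total deductions = $97.27 + $58.36 + $221.34 = $376.97
Net pay = $7,781.21 − $376.97 = $7,404.24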